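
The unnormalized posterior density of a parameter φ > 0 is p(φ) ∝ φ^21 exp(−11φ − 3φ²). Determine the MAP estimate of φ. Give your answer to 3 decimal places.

ℓ'(φ) = 21/φ − 11 − 6φ. Setting this to zero and multiplying by φ: 6φ² + 11φ − 21 = 0.
φ = (−11 + √(11² + 4·6·21)) / (2·6) = (−11 + √625) / 12 = (−11 + 25)/12 = 7/6.
ℓ''(φ) = −21/φ² − 6 < 0, confirming a maximum.

φ̂_MAP = 1.167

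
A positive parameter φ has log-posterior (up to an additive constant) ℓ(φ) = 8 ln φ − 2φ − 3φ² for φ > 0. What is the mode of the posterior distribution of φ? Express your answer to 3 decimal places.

φ̂_MAP = 1.000

ℓ'(φ) = 8/φ − 2 − 6φ. Setting this to zero and multiplying by φ: 6φ² + 2φ − 8 = 0.
φ = (−2 + √(2² + 4·6·8)) / (2·6) = (−2 + √196) / 12 = (−2 + 14)/12 = 1.
ℓ''(φ) = −8/φ² − 6 < 0, confirming a maximum.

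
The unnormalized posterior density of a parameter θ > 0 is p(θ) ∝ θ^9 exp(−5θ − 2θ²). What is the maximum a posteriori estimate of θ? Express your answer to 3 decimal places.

ℓ'(θ) = 9/θ − 5 − 4θ. Setting this to zero and multiplying by θ: 4θ² + 5θ − 9 = 0.
θ = (−5 + √(5² + 4·4·9)) / (2·4) = (−5 + √169) / 8 = (−5 + 13)/8 = 1.
ℓ''(θ) = −9/θ² − 4 < 0, confirming a maximum.

θ̂_MAP = 1.000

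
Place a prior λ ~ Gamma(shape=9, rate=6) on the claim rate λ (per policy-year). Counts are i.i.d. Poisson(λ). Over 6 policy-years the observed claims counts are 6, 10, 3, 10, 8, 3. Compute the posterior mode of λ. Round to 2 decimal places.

λ̂_MAP = 4.00

Σxᵢ = 6+10+3+10+8+3 = 40, with n = 6.
Posterior ∝ λ^8e^(−6λ) · λ^40e^(−6λ) = λ^48e^(−12λ), i.e. Gamma(shape=49, rate=12).
The mode of a Gamma(a, b) with a ≥ 1 (shape–rate) is (a−1)/b = 48/12 ≈ 4.00.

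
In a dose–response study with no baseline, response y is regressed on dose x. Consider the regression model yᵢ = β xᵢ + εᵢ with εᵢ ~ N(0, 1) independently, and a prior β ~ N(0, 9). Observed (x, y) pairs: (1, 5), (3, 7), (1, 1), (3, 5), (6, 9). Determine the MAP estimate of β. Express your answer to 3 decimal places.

log p(β | y) = −Σ(yᵢ − βxᵢ)²/(2·1) − β²/(2·9) + const.
Setting the derivative to zero: Σxᵢ(yᵢ − βxᵢ)/1 − β/9 = 0, so β = Σxᵢyᵢ / (Σxᵢ² + σ²/τ²).
Σxᵢyᵢ = 1·5 + 3·7 + 1·1 + 3·5 + 6·9 = 96; Σxᵢ² = 56; σ²/τ² = 1/9.
β̂_MAP = 96 / (56 + 1/9) = 96/(505/9) = 864/505 ≈ 1.711.

β̂_MAP = 1.711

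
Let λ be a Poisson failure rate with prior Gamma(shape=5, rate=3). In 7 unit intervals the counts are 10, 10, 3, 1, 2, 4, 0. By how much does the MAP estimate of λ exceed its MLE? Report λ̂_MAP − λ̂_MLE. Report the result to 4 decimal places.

MAP − MLE = -0.8857

Σxᵢ = 30. Posterior is Gamma(35, 10); MAP = (35−1)/10 = 34/10 ≈ 3.40000.
MLE = x̄ = 30/7 ≈ 4.28571.
Difference = 34/10 − 30/7 = -31/35 ≈ -0.8857.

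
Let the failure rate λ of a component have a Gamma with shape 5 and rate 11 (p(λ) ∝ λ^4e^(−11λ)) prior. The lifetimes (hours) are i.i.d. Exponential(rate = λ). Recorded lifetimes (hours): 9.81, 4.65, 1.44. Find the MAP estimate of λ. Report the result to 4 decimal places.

λ̂_MAP = 0.2602

The Exponential(rate=λ) likelihood is ∝ λ^n e^(−λΣtᵢ). Here n = 3 and Σtᵢ = 9.81 + 4.65 + 1.44 = 15.90.
Posterior ∝ λ^4e^(−11λ) · λ^3e^(−15.90λ) = λ^7e^(−26.90λ), i.e. Gamma(8, 26.90).
Mode = (a−1)/b = 7/26.90 ≈ 0.2602.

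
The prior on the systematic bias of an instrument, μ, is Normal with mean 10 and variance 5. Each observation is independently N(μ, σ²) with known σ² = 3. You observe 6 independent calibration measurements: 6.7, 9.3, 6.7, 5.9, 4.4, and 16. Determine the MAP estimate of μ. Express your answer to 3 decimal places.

n = 6; x̄ = (6.7 + 9.3 + 6.7 + 5.9 + 4.4 + 16)/6 = 49/6 = 49/6 ≈ 8.1667.
For a Normal prior and Normal likelihood with known variance, the posterior is Normal; its mode equals its mean, the precision-weighted average.
Prior precision 1/σ₀² = 1/5 = 0.2; data precision n/σ² = 6/3 = 2.
μ̂ = (0.2·10 + 2·(49/6)) / (0.2 + 2) = (55/3)/2.2 = 25/3 ≈ 8.333.

μ̂_MAP = 8.333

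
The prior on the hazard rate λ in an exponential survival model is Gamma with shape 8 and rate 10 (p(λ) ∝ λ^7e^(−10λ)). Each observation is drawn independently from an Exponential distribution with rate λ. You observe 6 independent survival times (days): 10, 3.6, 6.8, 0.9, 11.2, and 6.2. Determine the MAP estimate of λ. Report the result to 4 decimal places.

λ̂_MAP = 0.2669

The Exponential(rate=λ) likelihood is ∝ λ^n e^(−λΣtᵢ). Here n = 6 and Σtᵢ = 10 + 3.6 + 6.8 + 0.9 + 11.2 + 6.2 = 38.7.
Posterior ∝ λ^7e^(−10λ) · λ^6e^(−38.7λ) = λ^13e^(−48.7λ), i.e. Gamma(14, 48.7).
Mode = (a−1)/b = 13/48.7 ≈ 0.2669.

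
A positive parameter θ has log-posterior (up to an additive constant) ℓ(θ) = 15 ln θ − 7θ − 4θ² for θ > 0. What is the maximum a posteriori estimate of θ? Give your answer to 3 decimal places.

θ̂_MAP = 1.000

ℓ'(θ) = 15/θ − 7 − 8θ. Setting this to zero and multiplying by θ: 8θ² + 7θ − 15 = 0.
θ = (−7 + √(7² + 4·8·15)) / (2·8) = (−7 + √529) / 16 = (−7 + 23)/16 = 1.
ℓ''(θ) = −15/θ² − 8 < 0, confirming a maximum.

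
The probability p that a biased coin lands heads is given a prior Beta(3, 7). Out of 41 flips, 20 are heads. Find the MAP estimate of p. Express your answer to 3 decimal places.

Prior: Beta(3, 7).
Data: 20 successes in 41 trials. The binomial likelihood contributes p^20(1−p)^21, so the posterior is Beta(3+20, 7+21) = Beta(23, 28).
For Beta(a, b) with a, b > 1 the mode is (a−1)/(a+b−2) = 22/49 ≈ 0.449.

p̂_MAP = 0.449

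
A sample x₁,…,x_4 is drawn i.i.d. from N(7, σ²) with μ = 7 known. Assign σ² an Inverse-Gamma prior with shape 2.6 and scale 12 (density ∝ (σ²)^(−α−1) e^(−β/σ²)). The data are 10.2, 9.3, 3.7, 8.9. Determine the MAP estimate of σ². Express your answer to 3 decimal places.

Sum of squared deviations about the known mean: SS = (10.2−7)² + (9.3−7)² + (3.7−7)² + (8.9−7)² = 30.03.
The Normal likelihood contributes (σ²)^(−n/2) exp(−SS/(2σ²)), so the posterior is Inverse-Gamma(α + n/2, β + SS/2) = Inverse-Gamma(4.6, 27.015).
The mode of Inverse-Gamma(a, b) is b/(a+1) = 27.015/5.6 ≈ 4.824.

σ̂²_MAP = 4.824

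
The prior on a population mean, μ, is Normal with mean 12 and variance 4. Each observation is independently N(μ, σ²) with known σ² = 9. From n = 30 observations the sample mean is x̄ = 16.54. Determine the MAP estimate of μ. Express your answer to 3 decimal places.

n = 30, x̄ = 16.54.
For a Normal prior and Normal likelihood with known variance, the posterior is Normal; its mode equals its mean, the precision-weighted average.
Prior precision 1/σ₀² = 1/4 = 0.25; data precision n/σ² = 30/9 = 10/3.
μ̂ = (0.25·12 + (10/3)·16.54) / (0.25 + 10/3) = (872/15)/(43/12) = 3488/215 ≈ 16.223.

μ̂_MAP = 16.223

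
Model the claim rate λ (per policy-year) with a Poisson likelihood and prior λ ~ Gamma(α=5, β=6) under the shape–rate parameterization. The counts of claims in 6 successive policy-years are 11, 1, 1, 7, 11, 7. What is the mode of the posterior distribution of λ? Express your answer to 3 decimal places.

Σxᵢ = 11+1+1+7+11+7 = 38, with n = 6.
Posterior ∝ λ^4e^(−6λ) · λ^38e^(−6λ) = λ^42e^(−12λ), i.e. Gamma(shape=43, rate=12).
The mode of a Gamma(a, b) with a ≥ 1 (shape–rate) is (a−1)/b = 42/12 ≈ 3.500.

λ̂_MAP = 3.500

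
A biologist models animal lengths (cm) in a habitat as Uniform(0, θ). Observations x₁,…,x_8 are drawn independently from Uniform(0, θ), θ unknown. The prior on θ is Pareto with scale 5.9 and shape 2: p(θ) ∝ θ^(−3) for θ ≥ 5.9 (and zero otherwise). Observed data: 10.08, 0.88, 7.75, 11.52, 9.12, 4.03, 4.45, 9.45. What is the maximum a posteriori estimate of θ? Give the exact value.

θ̂_MAP = 11.52

The Uniform(0, θ) likelihood is θ^(−n) for θ ≥ max(xᵢ), zero otherwise. Here max(xᵢ) = 11.52.
Posterior ∝ θ^(−3) · θ^(−8) = θ^(−11) on θ ≥ max(5.9, 11.52) = 11.52.
This density is strictly decreasing in θ, so the posterior mode lies at the lower boundary of the support.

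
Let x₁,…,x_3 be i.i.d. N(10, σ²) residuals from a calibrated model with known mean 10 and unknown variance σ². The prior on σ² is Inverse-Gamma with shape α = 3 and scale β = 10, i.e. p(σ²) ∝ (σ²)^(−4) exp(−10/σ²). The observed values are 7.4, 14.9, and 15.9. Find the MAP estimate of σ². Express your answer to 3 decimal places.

σ̂²_MAP = 7.780

Sum of squared deviations about the known mean: SS = (7.4−10)² + (14.9−10)² + (15.9−10)² = 65.58.
The Normal likelihood contributes (σ²)^(−n/2) exp(−SS/(2σ²)), so the posterior is Inverse-Gamma(α + n/2, β + SS/2) = Inverse-Gamma(4.5, 42.79).
The mode of Inverse-Gamma(a, b) is b/(a+1) = 42.79/5.5 ≈ 7.780.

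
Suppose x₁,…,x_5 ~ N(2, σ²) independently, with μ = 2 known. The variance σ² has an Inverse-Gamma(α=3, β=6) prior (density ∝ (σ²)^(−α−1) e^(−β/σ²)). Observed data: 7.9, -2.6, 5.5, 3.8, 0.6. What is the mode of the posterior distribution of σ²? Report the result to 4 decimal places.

σ̂²_MAP = 6.5708

Sum of squared deviations about the known mean: SS = (7.9−2)² + (-2.6−2)² + (5.5−2)² + (3.8−2)² + (0.6−2)² = 73.42.
The Normal likelihood contributes (σ²)^(−n/2) exp(−SS/(2σ²)), so the posterior is Inverse-Gamma(α + n/2, β + SS/2) = Inverse-Gamma(5.5, 42.71).
The mode of Inverse-Gamma(a, b) is b/(a+1) = 42.71/6.5 ≈ 6.5708.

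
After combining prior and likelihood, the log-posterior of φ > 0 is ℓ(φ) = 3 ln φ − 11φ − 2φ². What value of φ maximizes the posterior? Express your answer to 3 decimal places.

φ̂_MAP = 0.250

ℓ'(φ) = 3/φ − 11 − 4φ. Setting this to zero and multiplying by φ: 4φ² + 11φ − 3 = 0.
φ = (−11 + √(11² + 4·4·3)) / (2·4) = (−11 + √169) / 8 = (−11 + 13)/8 = 1/4.
ℓ''(φ) = −3/φ² − 4 < 0, confirming a maximum.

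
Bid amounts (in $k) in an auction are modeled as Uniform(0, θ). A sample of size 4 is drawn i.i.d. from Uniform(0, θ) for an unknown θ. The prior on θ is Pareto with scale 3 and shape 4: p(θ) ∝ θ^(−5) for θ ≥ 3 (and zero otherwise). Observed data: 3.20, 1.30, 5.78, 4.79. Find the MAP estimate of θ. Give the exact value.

θ̂_MAP = 5.78

The Uniform(0, θ) likelihood is θ^(−n) for θ ≥ max(xᵢ), zero otherwise. Here max(xᵢ) = 5.78.
Posterior ∝ θ^(−5) · θ^(−4) = θ^(−9) on θ ≥ max(3, 5.78) = 5.78.
This density is strictly decreasing in θ, so the posterior mode lies at the lower boundary of the support.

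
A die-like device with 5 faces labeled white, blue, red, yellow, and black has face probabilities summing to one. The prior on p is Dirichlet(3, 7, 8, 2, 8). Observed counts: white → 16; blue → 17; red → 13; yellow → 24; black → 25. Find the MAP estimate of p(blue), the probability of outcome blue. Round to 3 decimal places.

The posterior is Dirichlet(αᵢ + nᵢ) = Dirichlet(19, 24, 21, 26, 33).
For a Dirichlet(a₁,…,a_K) with all aᵢ > 1, the mode has j-th component (aⱼ − 1)/(Σaᵢ − K).
Here Σaᵢ = 123 and K = 5, so p(blue) = (24 − 1)/(123 − 5) = 23/118 ≈ 0.195.

MAP estimate of p(blue) = 0.195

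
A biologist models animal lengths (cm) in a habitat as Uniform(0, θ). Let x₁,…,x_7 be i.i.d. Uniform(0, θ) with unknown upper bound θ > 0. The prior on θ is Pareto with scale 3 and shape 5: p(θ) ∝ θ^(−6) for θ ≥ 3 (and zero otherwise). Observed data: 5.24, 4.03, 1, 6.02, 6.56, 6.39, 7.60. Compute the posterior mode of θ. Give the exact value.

The Uniform(0, θ) likelihood is θ^(−n) for θ ≥ max(xᵢ), zero otherwise. Here max(xᵢ) = 7.60.
Posterior ∝ θ^(−6) · θ^(−7) = θ^(−13) on θ ≥ max(3, 7.60) = 7.60.
This density is strictly decreasing in θ, so the posterior mode lies at the lower boundary of the support.

θ̂_MAP = 7.60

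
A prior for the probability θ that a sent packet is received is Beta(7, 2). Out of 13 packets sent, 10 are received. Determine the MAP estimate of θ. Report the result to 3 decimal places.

Prior: Beta(7, 2).
Data: 10 successes in 13 trials. The binomial likelihood contributes θ^10(1−θ)^3, so the posterior is Beta(7+10, 2+3) = Beta(17, 5).
For Beta(a, b) with a, b > 1 the mode is (a−1)/(a+b−2) = 16/20 ≈ 0.800.

θ̂_MAP = 0.800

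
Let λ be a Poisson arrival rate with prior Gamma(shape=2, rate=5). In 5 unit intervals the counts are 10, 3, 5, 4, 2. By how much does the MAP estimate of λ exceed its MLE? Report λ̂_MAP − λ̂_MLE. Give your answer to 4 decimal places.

Σxᵢ = 24. Posterior is Gamma(26, 10); MAP = (26−1)/10 = 25/10 ≈ 2.50000.
MLE = x̄ = 24/5 ≈ 4.80000.
Difference = 25/10 − 24/5 = -23/10 ≈ -2.3000.

MAP − MLE = -2.3000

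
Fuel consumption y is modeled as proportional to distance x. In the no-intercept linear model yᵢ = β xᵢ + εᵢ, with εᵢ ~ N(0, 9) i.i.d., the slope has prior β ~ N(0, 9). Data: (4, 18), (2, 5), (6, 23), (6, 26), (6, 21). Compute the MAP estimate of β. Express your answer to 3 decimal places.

β̂_MAP = 3.891

log p(β | y) = −Σ(yᵢ − βxᵢ)²/(2·9) − β²/(2·9) + const.
Setting the derivative to zero: Σxᵢ(yᵢ − βxᵢ)/9 − β/9 = 0, so β = Σxᵢyᵢ / (Σxᵢ² + σ²/τ²).
Σxᵢyᵢ = 4·18 + 2·5 + 6·23 + 6·26 + 6·21 = 502; Σxᵢ² = 128; σ²/τ² = 1.
β̂_MAP = 502 / (128 + 1) = 502/129 ≈ 3.891.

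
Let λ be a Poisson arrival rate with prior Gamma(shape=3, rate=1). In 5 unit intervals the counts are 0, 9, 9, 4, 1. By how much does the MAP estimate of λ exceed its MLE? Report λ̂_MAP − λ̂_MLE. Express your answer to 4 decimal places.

Σxᵢ = 23. Posterior is Gamma(26, 6); MAP = (26−1)/6 = 25/6 ≈ 4.16667.
MLE = x̄ = 23/5 ≈ 4.60000.
Difference = 25/6 − 23/5 = -13/30 ≈ -0.4333.

MAP − MLE = -0.4333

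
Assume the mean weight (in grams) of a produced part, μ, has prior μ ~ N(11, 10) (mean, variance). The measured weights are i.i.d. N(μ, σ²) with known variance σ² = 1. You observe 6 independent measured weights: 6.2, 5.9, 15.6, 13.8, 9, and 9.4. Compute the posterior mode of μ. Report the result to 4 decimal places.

n = 6; x̄ = (6.2 + 5.9 + 15.6 + 13.8 + 9 + 9.4)/6 = 59.9/6 = 599/60 ≈ 9.9833.
For a Normal prior and Normal likelihood with known variance, the posterior is Normal; its mode equals its mean, the precision-weighted average.
Prior precision 1/σ₀² = 1/10 = 0.1; data precision n/σ² = 6/1 = 6.
μ̂ = (0.1·11 + 6·(599/60)) / (0.1 + 6) = 61/6.1 = 10.0000.

μ̂_MAP = 10.0000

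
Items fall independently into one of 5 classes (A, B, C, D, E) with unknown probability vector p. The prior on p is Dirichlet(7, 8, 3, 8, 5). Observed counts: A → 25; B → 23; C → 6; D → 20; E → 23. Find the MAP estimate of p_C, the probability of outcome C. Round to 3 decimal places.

The posterior is Dirichlet(αᵢ + nᵢ) = Dirichlet(32, 31, 9, 28, 28).
For a Dirichlet(a₁,…,a_K) with all aᵢ > 1, the mode has j-th component (aⱼ − 1)/(Σaᵢ − K).
Here Σaᵢ = 128 and K = 5, so p_C = (9 − 1)/(128 − 5) = 8/123 ≈ 0.065.

MAP estimate of p_C = 0.065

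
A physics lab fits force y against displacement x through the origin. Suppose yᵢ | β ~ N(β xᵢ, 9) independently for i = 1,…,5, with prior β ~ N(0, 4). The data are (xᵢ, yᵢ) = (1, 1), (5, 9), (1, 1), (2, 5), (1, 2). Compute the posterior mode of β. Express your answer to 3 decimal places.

log p(β | y) = −Σ(yᵢ − βxᵢ)²/(2·9) − β²/(2·4) + const.
Setting the derivative to zero: Σxᵢ(yᵢ − βxᵢ)/9 − β/4 = 0, so β = Σxᵢyᵢ / (Σxᵢ² + σ²/τ²).
Σxᵢyᵢ = 1·1 + 5·9 + 1·1 + 2·5 + 1·2 = 59; Σxᵢ² = 32; σ²/τ² = 2.25.
β̂_MAP = 59 / (32 + 2.25) = 59/34.25 ≈ 1.723.

β̂_MAP = 1.723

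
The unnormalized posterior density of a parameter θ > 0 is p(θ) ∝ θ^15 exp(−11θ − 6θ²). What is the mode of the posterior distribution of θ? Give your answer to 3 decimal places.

ℓ'(θ) = 15/θ − 11 − 12θ. Setting this to zero and multiplying by θ: 12θ² + 11θ − 15 = 0.
θ = (−11 + √(11² + 4·12·15)) / (2·12) = (−11 + √841) / 24 = (−11 + 29)/24 = 3/4.
ℓ''(θ) = −15/θ² − 12 < 0, confirming a maximum.

θ̂_MAP = 0.750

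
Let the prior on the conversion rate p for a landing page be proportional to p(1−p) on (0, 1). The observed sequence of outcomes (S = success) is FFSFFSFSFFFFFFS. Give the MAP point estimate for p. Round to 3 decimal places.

The prior density ∝ p(1−p)^1 is the kernel of Beta(2, 2).
Data: 4 successes in 15 trials (from the sequence). The binomial likelihood contributes p^4(1−p)^11, so the posterior is Beta(2+4, 2+11) = Beta(6, 13).
For Beta(a, b) with a, b > 1 the mode is (a−1)/(a+b−2) = 5/17 ≈ 0.294.

p̂_MAP = 0.294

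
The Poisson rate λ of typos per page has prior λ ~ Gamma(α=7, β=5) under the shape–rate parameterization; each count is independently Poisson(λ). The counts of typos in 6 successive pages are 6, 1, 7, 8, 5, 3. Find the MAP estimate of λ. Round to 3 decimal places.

Σxᵢ = 6+1+7+8+5+3 = 30, with n = 6.
Posterior ∝ λ^6e^(−5λ) · λ^30e^(−6λ) = λ^36e^(−11λ), i.e. Gamma(shape=37, rate=11).
The mode of a Gamma(a, b) with a ≥ 1 (shape–rate) is (a−1)/b = 36/11 ≈ 3.273.

λ̂_MAP = 3.273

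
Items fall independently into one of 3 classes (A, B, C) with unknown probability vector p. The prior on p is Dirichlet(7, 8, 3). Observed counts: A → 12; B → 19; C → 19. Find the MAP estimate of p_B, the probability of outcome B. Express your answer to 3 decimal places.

The posterior is Dirichlet(αᵢ + nᵢ) = Dirichlet(19, 27, 22).
For a Dirichlet(a₁,…,a_K) with all aᵢ > 1, the mode has j-th component (aⱼ − 1)/(Σaᵢ − K).
Here Σaᵢ = 68 and K = 3, so p_B = (27 − 1)/(68 − 3) = 26/65 ≈ 0.400.

MAP estimate of p_B = 0.400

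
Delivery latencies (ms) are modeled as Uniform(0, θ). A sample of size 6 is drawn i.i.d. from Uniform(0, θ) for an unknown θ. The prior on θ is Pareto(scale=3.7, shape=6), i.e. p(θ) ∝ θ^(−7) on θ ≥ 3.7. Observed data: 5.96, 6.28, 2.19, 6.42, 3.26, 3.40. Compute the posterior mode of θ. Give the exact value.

The Uniform(0, θ) likelihood is θ^(−n) for θ ≥ max(xᵢ), zero otherwise. Here max(xᵢ) = 6.42.
Posterior ∝ θ^(−7) · θ^(−6) = θ^(−13) on θ ≥ max(3.7, 6.42) = 6.42.
This density is strictly decreasing in θ, so the posterior mode lies at the lower boundary of the support.

θ̂_MAP = 6.42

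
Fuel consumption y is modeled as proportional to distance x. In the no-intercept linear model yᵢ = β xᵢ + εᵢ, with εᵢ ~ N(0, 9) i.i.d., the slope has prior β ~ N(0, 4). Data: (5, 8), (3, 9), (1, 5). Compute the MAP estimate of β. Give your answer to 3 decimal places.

β̂_MAP = 1.933

log p(β | y) = −Σ(yᵢ − βxᵢ)²/(2·9) − β²/(2·4) + const.
Setting the derivative to zero: Σxᵢ(yᵢ − βxᵢ)/9 − β/4 = 0, so β = Σxᵢyᵢ / (Σxᵢ² + σ²/τ²).
Σxᵢyᵢ = 5·8 + 3·9 + 1·5 = 72; Σxᵢ² = 35; σ²/τ² = 2.25.
β̂_MAP = 72 / (35 + 2.25) = 72/37.25 ≈ 1.933.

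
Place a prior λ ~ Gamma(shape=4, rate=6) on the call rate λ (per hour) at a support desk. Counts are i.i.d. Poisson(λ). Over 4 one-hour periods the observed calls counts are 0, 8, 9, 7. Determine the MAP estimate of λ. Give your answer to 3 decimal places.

Σxᵢ = 0+8+9+7 = 24, with n = 4.
Posterior ∝ λ^3e^(−6λ) · λ^24e^(−4λ) = λ^27e^(−10λ), i.e. Gamma(shape=28, rate=10).
The mode of a Gamma(a, b) with a ≥ 1 (shape–rate) is (a−1)/b = 27/10 ≈ 2.700.

λ̂_MAP = 2.700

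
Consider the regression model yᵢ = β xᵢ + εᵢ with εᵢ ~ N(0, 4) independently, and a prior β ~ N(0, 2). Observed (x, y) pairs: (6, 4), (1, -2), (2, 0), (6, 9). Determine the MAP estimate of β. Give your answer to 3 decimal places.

log p(β | y) = −Σ(yᵢ − βxᵢ)²/(2·4) − β²/(2·2) + const.
Setting the derivative to zero: Σxᵢ(yᵢ − βxᵢ)/4 − β/2 = 0, so β = Σxᵢyᵢ / (Σxᵢ² + σ²/τ²).
Σxᵢyᵢ = 6·4 + 1·(-2) + 2·0 + 6·9 = 76; Σxᵢ² = 77; σ²/τ² = 2.
β̂_MAP = 76 / (77 + 2) = 76/79 ≈ 0.962.

β̂_MAP = 0.962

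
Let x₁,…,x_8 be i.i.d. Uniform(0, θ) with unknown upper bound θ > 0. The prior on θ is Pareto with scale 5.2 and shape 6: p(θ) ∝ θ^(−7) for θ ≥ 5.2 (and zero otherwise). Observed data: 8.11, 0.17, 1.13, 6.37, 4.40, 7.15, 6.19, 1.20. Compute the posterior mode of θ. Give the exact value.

The Uniform(0, θ) likelihood is θ^(−n) for θ ≥ max(xᵢ), zero otherwise. Here max(xᵢ) = 8.11.
Posterior ∝ θ^(−7) · θ^(−8) = θ^(−15) on θ ≥ max(5.2, 8.11) = 8.11.
This density is strictly decreasing in θ, so the posterior mode lies at the lower boundary of the support.

θ̂_MAP = 8.11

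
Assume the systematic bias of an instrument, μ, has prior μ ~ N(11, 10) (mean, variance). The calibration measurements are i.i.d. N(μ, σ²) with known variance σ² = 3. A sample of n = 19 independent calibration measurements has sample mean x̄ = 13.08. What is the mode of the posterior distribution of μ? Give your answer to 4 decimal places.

μ̂_MAP = 13.0477

n = 19, x̄ = 13.08.
For a Normal prior and Normal likelihood with known variance, the posterior is Normal; its mode equals its mean, the precision-weighted average.
Prior precision 1/σ₀² = 1/10 = 0.1; data precision n/σ² = 19/3.
μ̂ = (0.1·11 + (19/3)·13.08) / (0.1 + 19/3) = 83.94/(193/30) = 12591/965 ≈ 13.0477.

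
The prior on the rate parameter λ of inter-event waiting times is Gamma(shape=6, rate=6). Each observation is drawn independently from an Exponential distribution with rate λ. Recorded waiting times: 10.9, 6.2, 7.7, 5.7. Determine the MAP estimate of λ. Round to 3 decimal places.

λ̂_MAP = 0.247

The Exponential(rate=λ) likelihood is ∝ λ^n e^(−λΣtᵢ). Here n = 4 and Σtᵢ = 10.9 + 6.2 + 7.7 + 5.7 = 30.5.
Posterior ∝ λ^5e^(−6λ) · λ^4e^(−30.5λ) = λ^9e^(−36.5λ), i.e. Gamma(10, 36.5).
Mode = (a−1)/b = 9/36.5 ≈ 0.247.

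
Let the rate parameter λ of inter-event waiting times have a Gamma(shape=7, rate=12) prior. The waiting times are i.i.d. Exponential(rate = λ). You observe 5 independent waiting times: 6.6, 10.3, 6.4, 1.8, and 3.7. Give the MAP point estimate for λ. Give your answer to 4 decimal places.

λ̂_MAP = 0.2696

The Exponential(rate=λ) likelihood is ∝ λ^n e^(−λΣtᵢ). Here n = 5 and Σtᵢ = 6.6 + 10.3 + 6.4 + 1.8 + 3.7 = 28.8.
Posterior ∝ λ^6e^(−12λ) · λ^5e^(−28.8λ) = λ^11e^(−40.8λ), i.e. Gamma(12, 40.8).
Mode = (a−1)/b = 11/40.8 ≈ 0.2696.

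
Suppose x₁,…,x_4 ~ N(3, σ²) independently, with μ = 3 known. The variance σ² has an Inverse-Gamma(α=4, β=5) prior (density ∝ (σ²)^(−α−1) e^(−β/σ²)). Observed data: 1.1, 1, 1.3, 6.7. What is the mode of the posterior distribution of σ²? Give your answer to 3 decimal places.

σ̂²_MAP = 2.442

Sum of squared deviations about the known mean: SS = (1.1−3)² + (1−3)² + (1.3−3)² + (6.7−3)² = 24.19.
The Normal likelihood contributes (σ²)^(−n/2) exp(−SS/(2σ²)), so the posterior is Inverse-Gamma(α + n/2, β + SS/2) = Inverse-Gamma(6, 17.095).
The mode of Inverse-Gamma(a, b) is b/(a+1) = 17.095/7 ≈ 2.442.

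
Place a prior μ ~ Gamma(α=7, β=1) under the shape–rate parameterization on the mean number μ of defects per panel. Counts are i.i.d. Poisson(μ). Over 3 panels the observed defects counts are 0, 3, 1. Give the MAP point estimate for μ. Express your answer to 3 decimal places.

μ̂_MAP = 2.500

Σxᵢ = 0+3+1 = 4, with n = 3.
Posterior ∝ μ^6e^(−1μ) · μ^4e^(−3μ) = μ^10e^(−4μ), i.e. Gamma(shape=11, rate=4).
The mode of a Gamma(a, b) with a ≥ 1 (shape–rate) is (a−1)/b = 10/4 ≈ 2.500.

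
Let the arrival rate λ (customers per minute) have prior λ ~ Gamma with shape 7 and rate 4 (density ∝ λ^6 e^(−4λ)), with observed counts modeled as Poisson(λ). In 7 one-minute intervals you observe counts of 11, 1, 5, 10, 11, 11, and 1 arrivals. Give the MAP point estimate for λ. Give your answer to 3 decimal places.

Σxᵢ = 11+1+5+10+11+11+1 = 50, with n = 7.
Posterior ∝ λ^6e^(−4λ) · λ^50e^(−7λ) = λ^56e^(−11λ), i.e. Gamma(shape=57, rate=11).
The mode of a Gamma(a, b) with a ≥ 1 (shape–rate) is (a−1)/b = 56/11 ≈ 5.091.

λ̂_MAP = 5.091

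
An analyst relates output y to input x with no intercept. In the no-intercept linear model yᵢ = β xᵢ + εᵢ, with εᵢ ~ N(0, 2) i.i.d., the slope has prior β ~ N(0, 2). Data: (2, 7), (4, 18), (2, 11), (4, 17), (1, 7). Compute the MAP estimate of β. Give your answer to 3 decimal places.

log p(β | y) = −Σ(yᵢ − βxᵢ)²/(2·2) − β²/(2·2) + const.
Setting the derivative to zero: Σxᵢ(yᵢ − βxᵢ)/2 − β/2 = 0, so β = Σxᵢyᵢ / (Σxᵢ² + σ²/τ²).
Σxᵢyᵢ = 2·7 + 4·18 + 2·11 + 4·17 + 1·7 = 183; Σxᵢ² = 41; σ²/τ² = 1.
β̂_MAP = 183 / (41 + 1) = 183/42 ≈ 4.357.

β̂_MAP = 4.357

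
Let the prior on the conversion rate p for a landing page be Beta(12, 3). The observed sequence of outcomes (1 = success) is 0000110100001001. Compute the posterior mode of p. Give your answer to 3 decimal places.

p̂_MAP = 0.552

Prior: Beta(12, 3).
Data: 5 successes in 16 trials (from the sequence). The binomial likelihood contributes p^5(1−p)^11, so the posterior is Beta(12+5, 3+11) = Beta(17, 14).
For Beta(a, b) with a, b > 1 the mode is (a−1)/(a+b−2) = 16/29 ≈ 0.552.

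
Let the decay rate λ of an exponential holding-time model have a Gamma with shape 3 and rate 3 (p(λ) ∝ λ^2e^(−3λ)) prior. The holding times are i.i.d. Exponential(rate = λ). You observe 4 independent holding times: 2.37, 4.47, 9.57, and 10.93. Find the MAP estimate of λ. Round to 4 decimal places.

λ̂_MAP = 0.1978

The Exponential(rate=λ) likelihood is ∝ λ^n e^(−λΣtᵢ). Here n = 4 and Σtᵢ = 2.37 + 4.47 + 9.57 + 10.93 = 27.34.
Posterior ∝ λ^2e^(−3λ) · λ^4e^(−27.34λ) = λ^6e^(−30.34λ), i.e. Gamma(7, 30.34).
Mode = (a−1)/b = 6/30.34 ≈ 0.1978.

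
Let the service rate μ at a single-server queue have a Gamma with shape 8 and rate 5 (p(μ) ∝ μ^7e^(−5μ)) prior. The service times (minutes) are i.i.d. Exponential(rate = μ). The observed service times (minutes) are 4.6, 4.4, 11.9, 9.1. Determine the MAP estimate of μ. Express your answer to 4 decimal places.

The Exponential(rate=μ) likelihood is ∝ μ^n e^(−μΣtᵢ). Here n = 4 and Σtᵢ = 4.6 + 4.4 + 11.9 + 9.1 = 30.
Posterior ∝ μ^7e^(−5μ) · μ^4e^(−30μ) = μ^11e^(−35μ), i.e. Gamma(12, 35).
Mode = (a−1)/b = 11/35 ≈ 0.3143.

μ̂_MAP = 0.3143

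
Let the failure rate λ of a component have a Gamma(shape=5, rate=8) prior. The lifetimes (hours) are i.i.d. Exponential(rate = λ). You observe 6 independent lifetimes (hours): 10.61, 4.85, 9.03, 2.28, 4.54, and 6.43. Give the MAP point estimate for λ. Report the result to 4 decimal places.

The Exponential(rate=λ) likelihood is ∝ λ^n e^(−λΣtᵢ). Here n = 6 and Σtᵢ = 10.61 + 4.85 + 9.03 + 2.28 + 4.54 + 6.43 = 37.74.
Posterior ∝ λ^4e^(−8λ) · λ^6e^(−37.74λ) = λ^10e^(−45.74λ), i.e. Gamma(11, 45.74).
Mode = (a−1)/b = 10/45.74 ≈ 0.2186.

λ̂_MAP = 0.2186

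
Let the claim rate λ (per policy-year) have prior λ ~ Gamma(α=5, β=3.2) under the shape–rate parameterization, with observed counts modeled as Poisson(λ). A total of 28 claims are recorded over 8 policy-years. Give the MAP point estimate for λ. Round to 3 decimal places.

λ̂_MAP = 2.857

Σxᵢ = 28, n = 8.
Posterior ∝ λ^4e^(−3.2λ) · λ^28e^(−8λ) = λ^32e^(−11.2λ), i.e. Gamma(shape=33, rate=11.2).
The mode of a Gamma(a, b) with a ≥ 1 (shape–rate) is (a−1)/b = 32/11.2 ≈ 2.857.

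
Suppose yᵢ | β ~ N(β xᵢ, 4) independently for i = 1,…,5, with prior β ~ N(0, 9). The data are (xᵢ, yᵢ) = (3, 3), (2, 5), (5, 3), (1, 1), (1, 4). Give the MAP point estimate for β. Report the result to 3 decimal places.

log p(β | y) = −Σ(yᵢ − βxᵢ)²/(2·4) − β²/(2·9) + const.
Setting the derivative to zero: Σxᵢ(yᵢ − βxᵢ)/4 − β/9 = 0, so β = Σxᵢyᵢ / (Σxᵢ² + σ²/τ²).
Σxᵢyᵢ = 3·3 + 2·5 + 5·3 + 1·1 + 1·4 = 39; Σxᵢ² = 40; σ²/τ² = 4/9.
β̂_MAP = 39 / (40 + 4/9) = 39/(364/9) = 27/28 ≈ 0.964.

β̂_MAP = 0.964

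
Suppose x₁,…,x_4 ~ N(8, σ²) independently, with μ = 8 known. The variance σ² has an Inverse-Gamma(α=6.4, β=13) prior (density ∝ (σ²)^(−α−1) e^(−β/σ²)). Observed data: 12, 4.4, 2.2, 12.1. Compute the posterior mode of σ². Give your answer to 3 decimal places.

σ̂²_MAP = 5.607

Sum of squared deviations about the known mean: SS = (12−8)² + (4.4−8)² + (2.2−8)² + (12.1−8)² = 79.41.
The Normal likelihood contributes (σ²)^(−n/2) exp(−SS/(2σ²)), so the posterior is Inverse-Gamma(α + n/2, β + SS/2) = Inverse-Gamma(8.4, 52.705).
The mode of Inverse-Gamma(a, b) is b/(a+1) = 52.705/9.4 ≈ 5.607.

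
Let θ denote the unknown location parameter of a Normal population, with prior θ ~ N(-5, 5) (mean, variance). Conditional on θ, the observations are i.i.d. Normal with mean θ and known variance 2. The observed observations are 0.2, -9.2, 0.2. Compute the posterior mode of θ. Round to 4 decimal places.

θ̂_MAP = -3.1765

n = 3; x̄ = (0.2 + (-9.2) + 0.2)/3 = -8.8/3 = -44/15 ≈ -2.9333.
For a Normal prior and Normal likelihood with known variance, the posterior is Normal; its mode equals its mean, the precision-weighted average.
Prior precision 1/σ₀² = 1/5 = 0.2; data precision n/σ² = 3/2 = 1.5.
θ̂ = (0.2·(-5) + 1.5·(-44/15)) / (0.2 + 1.5) = (-5.4)/1.7 = -54/17 ≈ -3.1765.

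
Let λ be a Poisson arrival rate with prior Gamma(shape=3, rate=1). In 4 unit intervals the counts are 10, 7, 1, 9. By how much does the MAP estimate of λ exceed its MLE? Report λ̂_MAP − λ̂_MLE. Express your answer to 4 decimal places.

MAP − MLE = -0.9500

Σxᵢ = 27. Posterior is Gamma(30, 5); MAP = (30−1)/5 = 29/5 ≈ 5.80000.
MLE = x̄ = 27/4 ≈ 6.75000.
Difference = 29/5 − 27/4 = -19/20 ≈ -0.9500.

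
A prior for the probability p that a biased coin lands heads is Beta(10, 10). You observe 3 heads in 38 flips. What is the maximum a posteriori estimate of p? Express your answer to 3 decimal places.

Prior: Beta(10, 10).
Data: 3 successes in 38 trials. The binomial likelihood contributes p^3(1−p)^35, so the posterior is Beta(10+3, 10+35) = Beta(13, 45).
For Beta(a, b) with a, b > 1 the mode is (a−1)/(a+b−2) = 12/56 ≈ 0.214.

p̂_MAP = 0.214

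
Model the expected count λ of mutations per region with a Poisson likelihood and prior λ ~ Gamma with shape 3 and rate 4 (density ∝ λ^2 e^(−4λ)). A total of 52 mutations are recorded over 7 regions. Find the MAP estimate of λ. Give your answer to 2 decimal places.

λ̂_MAP = 4.91

Σxᵢ = 52, n = 7.
Posterior ∝ λ^2e^(−4λ) · λ^52e^(−7λ) = λ^54e^(−11λ), i.e. Gamma(shape=55, rate=11).
The mode of a Gamma(a, b) with a ≥ 1 (shape–rate) is (a−1)/b = 54/11 ≈ 4.91.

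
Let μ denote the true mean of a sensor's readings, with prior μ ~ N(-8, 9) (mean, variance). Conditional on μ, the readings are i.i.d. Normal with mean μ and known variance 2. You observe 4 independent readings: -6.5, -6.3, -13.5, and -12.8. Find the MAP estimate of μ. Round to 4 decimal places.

μ̂_MAP = -9.6816

n = 4; x̄ = ((-6.5) + (-6.3) + (-13.5) + (-12.8))/4 = -39.1/4 = -9.775.
For a Normal prior and Normal likelihood with known variance, the posterior is Normal; its mode equals its mean, the precision-weighted average.
Prior precision 1/σ₀² = 1/9; data precision n/σ² = 4/2 = 2.
μ̂ = ((1/9)·(-8) + 2·(-9.775)) / (1/9 + 2) = (-3679/180)/(19/9) = -3679/380 ≈ -9.6816.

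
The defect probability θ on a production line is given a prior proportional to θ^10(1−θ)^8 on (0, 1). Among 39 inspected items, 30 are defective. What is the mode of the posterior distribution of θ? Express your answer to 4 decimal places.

θ̂_MAP = 0.7018

The prior density ∝ θ^10(1−θ)^8 is the kernel of Beta(11, 9).
Data: 30 successes in 39 trials. The binomial likelihood contributes θ^30(1−θ)^9, so the posterior is Beta(11+30, 9+9) = Beta(41, 18).
For Beta(a, b) with a, b > 1 the mode is (a−1)/(a+b−2) = 40/57 ≈ 0.7018.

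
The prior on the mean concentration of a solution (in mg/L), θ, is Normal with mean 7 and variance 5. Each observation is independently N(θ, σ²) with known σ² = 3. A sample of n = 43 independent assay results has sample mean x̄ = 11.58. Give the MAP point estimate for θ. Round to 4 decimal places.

θ̂_MAP = 11.5170

n = 43, x̄ = 11.58.
For a Normal prior and Normal likelihood with known variance, the posterior is Normal; its mode equals its mean, the precision-weighted average.
Prior precision 1/σ₀² = 1/5 = 0.2; data precision n/σ² = 43/3.
θ̂ = (0.2·7 + (43/3)·11.58) / (0.2 + 43/3) = 167.38/(218/15) = 25107/2180 ≈ 11.5170.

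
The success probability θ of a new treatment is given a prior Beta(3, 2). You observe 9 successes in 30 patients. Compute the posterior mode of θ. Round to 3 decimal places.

Prior: Beta(3, 2).
Data: 9 successes in 30 trials. The binomial likelihood contributes θ^9(1−θ)^21, so the posterior is Beta(3+9, 2+21) = Beta(12, 23).
For Beta(a, b) with a, b > 1 the mode is (a−1)/(a+b−2) = 11/33 ≈ 0.333.

θ̂_MAP = 0.333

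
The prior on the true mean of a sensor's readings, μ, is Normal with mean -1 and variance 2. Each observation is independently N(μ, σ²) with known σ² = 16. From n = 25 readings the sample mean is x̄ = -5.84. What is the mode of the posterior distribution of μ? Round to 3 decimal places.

n = 25, x̄ = -5.84.
For a Normal prior and Normal likelihood with known variance, the posterior is Normal; its mode equals its mean, the precision-weighted average.
Prior precision 1/σ₀² = 1/2 = 0.5; data precision n/σ² = 25/16 = 1.5625.
μ̂ = (0.5·(-1) + 1.5625·(-5.84)) / (0.5 + 1.5625) = (-9.625)/2.0625 = -14/3 ≈ -4.667.

μ̂_MAP = -4.667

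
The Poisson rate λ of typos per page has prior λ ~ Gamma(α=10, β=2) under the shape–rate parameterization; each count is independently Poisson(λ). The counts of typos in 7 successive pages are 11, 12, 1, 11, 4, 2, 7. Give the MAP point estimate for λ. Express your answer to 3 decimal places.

Σxᵢ = 11+12+1+11+4+2+7 = 48, with n = 7.
Posterior ∝ λ^9e^(−2λ) · λ^48e^(−7λ) = λ^57e^(−9λ), i.e. Gamma(shape=58, rate=9).
The mode of a Gamma(a, b) with a ≥ 1 (shape–rate) is (a−1)/b = 57/9 ≈ 6.333.

λ̂_MAP = 6.333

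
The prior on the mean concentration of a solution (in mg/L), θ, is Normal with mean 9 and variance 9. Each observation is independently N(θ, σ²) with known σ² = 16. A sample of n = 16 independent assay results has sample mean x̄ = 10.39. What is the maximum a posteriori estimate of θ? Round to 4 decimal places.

n = 16, x̄ = 10.39.
For a Normal prior and Normal likelihood with known variance, the posterior is Normal; its mode equals its mean, the precision-weighted average.
Prior precision 1/σ₀² = 1/9; data precision n/σ² = 16/16 = 1.
θ̂ = ((1/9)·9 + 1·10.39) / (1/9 + 1) = 11.39/(10/9) = 10.2510.

θ̂_MAP = 10.2510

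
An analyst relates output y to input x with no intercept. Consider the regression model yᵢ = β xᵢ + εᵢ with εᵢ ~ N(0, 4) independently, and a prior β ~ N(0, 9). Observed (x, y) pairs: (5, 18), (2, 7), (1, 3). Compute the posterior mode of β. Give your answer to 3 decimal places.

log p(β | y) = −Σ(yᵢ − βxᵢ)²/(2·4) − β²/(2·9) + const.
Setting the derivative to zero: Σxᵢ(yᵢ − βxᵢ)/4 − β/9 = 0, so β = Σxᵢyᵢ / (Σxᵢ² + σ²/τ²).
Σxᵢyᵢ = 5·18 + 2·7 + 1·3 = 107; Σxᵢ² = 30; σ²/τ² = 4/9.
β̂_MAP = 107 / (30 + 4/9) = 107/(274/9) = 963/274 ≈ 3.515.

β̂_MAP = 3.515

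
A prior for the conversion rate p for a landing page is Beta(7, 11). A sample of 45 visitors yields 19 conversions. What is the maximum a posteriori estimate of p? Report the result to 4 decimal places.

p̂_MAP = 0.4098

Prior: Beta(7, 11).
Data: 19 successes in 45 trials. The binomial likelihood contributes p^19(1−p)^26, so the posterior is Beta(7+19, 11+26) = Beta(26, 37).
For Beta(a, b) with a, b > 1 the mode is (a−1)/(a+b−2) = 25/61 ≈ 0.4098.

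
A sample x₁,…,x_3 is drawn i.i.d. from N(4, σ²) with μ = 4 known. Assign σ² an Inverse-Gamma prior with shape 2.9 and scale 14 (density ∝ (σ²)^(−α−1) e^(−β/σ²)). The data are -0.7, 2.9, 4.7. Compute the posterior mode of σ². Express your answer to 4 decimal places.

σ̂²_MAP = 4.7954

Sum of squared deviations about the known mean: SS = (-0.7−4)² + (2.9−4)² + (4.7−4)² = 23.79.
The Normal likelihood contributes (σ²)^(−n/2) exp(−SS/(2σ²)), so the posterior is Inverse-Gamma(α + n/2, β + SS/2) = Inverse-Gamma(4.4, 25.895).
The mode of Inverse-Gamma(a, b) is b/(a+1) = 25.895/5.4 ≈ 4.7954.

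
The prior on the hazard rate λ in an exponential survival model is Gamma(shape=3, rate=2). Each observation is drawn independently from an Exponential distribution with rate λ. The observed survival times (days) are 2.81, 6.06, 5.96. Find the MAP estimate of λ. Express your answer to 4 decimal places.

λ̂_MAP = 0.2971

The Exponential(rate=λ) likelihood is ∝ λ^n e^(−λΣtᵢ). Here n = 3 and Σtᵢ = 2.81 + 6.06 + 5.96 = 14.83.
Posterior ∝ λ^2e^(−2λ) · λ^3e^(−14.83λ) = λ^5e^(−16.83λ), i.e. Gamma(6, 16.83).
Mode = (a−1)/b = 5/16.83 ≈ 0.2971.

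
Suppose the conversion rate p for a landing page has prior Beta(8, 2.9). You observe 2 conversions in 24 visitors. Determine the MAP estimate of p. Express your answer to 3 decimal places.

p̂_MAP = 0.274

Prior: Beta(8, 2.9).
Data: 2 successes in 24 trials. The binomial likelihood contributes p^2(1−p)^22, so the posterior is Beta(8+2, 2.9+22) = Beta(10, 24.9).
For Beta(a, b) with a, b > 1 the mode is (a−1)/(a+b−2) = 9/32.9 ≈ 0.274.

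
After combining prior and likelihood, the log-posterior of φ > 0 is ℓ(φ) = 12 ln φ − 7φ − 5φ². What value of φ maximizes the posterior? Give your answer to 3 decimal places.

φ̂_MAP = 0.800

ℓ'(φ) = 12/φ − 7 − 10φ. Setting this to zero and multiplying by φ: 10φ² + 7φ − 12 = 0.
φ = (−7 + √(7² + 4·10·12)) / (2·10) = (−7 + √529) / 20 = (−7 + 23)/20 = 4/5.
ℓ''(φ) = −12/φ² − 10 < 0, confirming a maximum.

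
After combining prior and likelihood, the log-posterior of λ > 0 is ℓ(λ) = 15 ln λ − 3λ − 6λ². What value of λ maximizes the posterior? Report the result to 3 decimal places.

λ̂_MAP = 1.000

ℓ'(λ) = 15/λ − 3 − 12λ. Setting this to zero and multiplying by λ: 12λ² + 3λ − 15 = 0.
λ = (−3 + √(3² + 4·12·15)) / (2·12) = (−3 + √729) / 24 = (−3 + 27)/24 = 1.
ℓ''(λ) = −15/λ² − 12 < 0, confirming a maximum.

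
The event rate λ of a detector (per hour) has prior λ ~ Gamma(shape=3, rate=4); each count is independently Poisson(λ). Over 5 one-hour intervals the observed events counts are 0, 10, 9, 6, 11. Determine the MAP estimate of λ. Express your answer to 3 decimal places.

Σxᵢ = 0+10+9+6+11 = 36, with n = 5.
Posterior ∝ λ^2e^(−4λ) · λ^36e^(−5λ) = λ^38e^(−9λ), i.e. Gamma(shape=39, rate=9).
The mode of a Gamma(a, b) with a ≥ 1 (shape–rate) is (a−1)/b = 38/9 ≈ 4.222.

λ̂_MAP = 4.222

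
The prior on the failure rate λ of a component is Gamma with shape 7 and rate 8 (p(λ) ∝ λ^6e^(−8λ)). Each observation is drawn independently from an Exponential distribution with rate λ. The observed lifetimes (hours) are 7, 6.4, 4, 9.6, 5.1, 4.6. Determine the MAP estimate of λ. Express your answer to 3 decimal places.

The Exponential(rate=λ) likelihood is ∝ λ^n e^(−λΣtᵢ). Here n = 6 and Σtᵢ = 7 + 6.4 + 4 + 9.6 + 5.1 + 4.6 = 36.7.
Posterior ∝ λ^6e^(−8λ) · λ^6e^(−36.7λ) = λ^12e^(−44.7λ), i.e. Gamma(13, 44.7).
Mode = (a−1)/b = 12/44.7 ≈ 0.268.

λ̂_MAP = 0.268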